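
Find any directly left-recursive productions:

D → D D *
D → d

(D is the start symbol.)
Yes, D is left-recursive

Direct left recursion occurs when N → N α for some non-terminal N (the right-hand side begins with the left-hand side itself).

D → D D *: LEFT RECURSIVE (starts with D)
D → d: starts with d

The grammar has direct left recursion on: D.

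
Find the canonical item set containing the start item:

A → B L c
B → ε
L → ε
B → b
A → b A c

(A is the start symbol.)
{ [A → . B L c], [A → . b A c], [A' → . A], [B → . b], [B → .] }

First, augment the grammar with A' → A
I₀ = CLOSURE({ [A' → . A] }):
  [A' → . A] has the dot before A: add [A → . B L c], [A → . b A c]
  [A → . B L c] has the dot before B: add [B → .], [B → . b]
No further items can be added.

I₀ = { [A → . B L c], [A → . b A c], [A' → . A], [B → . b], [B → .] }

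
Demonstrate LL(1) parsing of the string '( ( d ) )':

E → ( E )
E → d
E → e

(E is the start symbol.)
Stack is shown with the top on the left.

Stack      Input        Action
------------------------------
E $        ( ( d ) ) $  output E → ( E )
( E ) $    ( ( d ) ) $  match '('
E ) $      ( d ) ) $    output E → ( E )
( E ) ) $  ( d ) ) $    match '('
E ) ) $    d ) ) $      output E → d
d ) ) $    d ) ) $      match 'd'
) ) $      ) ) $        match ')'
) $        ) $          match ')'
$          $            accept

The string is accepted.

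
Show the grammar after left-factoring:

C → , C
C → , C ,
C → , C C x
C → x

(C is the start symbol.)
C → , C C'
C' → ε
C' → ,
C' → C x
C → x

Left-factoring transforms A → αβ₁ | αβ₂ into A → αA' and A' → β₁ | β₂
(α is the longest common prefix among the alternatives). Repeat until
no nonterminal has two alternatives with a common prefix.

Round 1: C has alternatives sharing prefix ', C'. Introduce C': C → , C C'
  Add: C' → ε
  Add: C' → ,
  Add: C' → C x

No remaining common prefixes — done.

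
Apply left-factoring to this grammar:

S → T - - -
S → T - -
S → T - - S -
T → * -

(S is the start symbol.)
Left-factoring transforms A → αβ₁ | αβ₂ into A → αA' and A' → β₁ | β₂
(α is the longest common prefix among the alternatives). Repeat until
no nonterminal has two alternatives with a common prefix.

Round 1: S has alternatives sharing prefix 'T - -'. Introduce S': S → T - - S'
  Add: S' → -
  Add: S' → ε
  Add: S' → S -

No remaining common prefixes — done.

Resulting grammar:
S → T - - S'
S' → -
S' → ε
S' → S -
T → * -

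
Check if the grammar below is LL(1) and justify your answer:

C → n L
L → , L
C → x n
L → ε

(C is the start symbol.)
A grammar is LL(1) if for each non-terminal N with multiple productions, the predict sets of those productions are pairwise disjoint, where PREDICT(N → α) = (FIRST(α) \ {ε}) ∪ (FOLLOW(N) if α ⇒* ε).

Relevant sets:
  FOLLOW(L) = { $ }

For C:
  PREDICT(C → n L) = { 'n' }
  PREDICT(C → x n) = { 'x' }
For L:
  PREDICT(L → ',' L) = { ',' }
  PREDICT(L → ε) = { $ }

All predict sets are disjoint. The grammar IS LL(1).

Answer: Yes, the grammar is LL(1).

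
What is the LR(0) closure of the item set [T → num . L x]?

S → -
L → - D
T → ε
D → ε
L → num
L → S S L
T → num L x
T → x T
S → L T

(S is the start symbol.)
{ [L → . - D], [L → . S S L], [L → . num], [S → . -], [S → . L T], [T → num . L x] }

Start with: [T → num . L x]
  [T → num . L x] has the dot before L: add [L → . - D], [L → . num], [L → . S S L]
  [L → . S S L] has the dot before S: add [S → . -], [S → . L T]
No further items can be added.

CLOSURE = { [L → . - D], [L → . S S L], [L → . num], [S → . -], [S → . L T], [T → num . L x] }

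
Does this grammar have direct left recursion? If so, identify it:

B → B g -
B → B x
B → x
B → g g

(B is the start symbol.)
B → B g -: LEFT RECURSIVE (starts with B)
B → B x: LEFT RECURSIVE (starts with B)
B → x: starts with x
B → g g: starts with g

The grammar has direct left recursion on: B.

Answer: Yes, B is left-recursive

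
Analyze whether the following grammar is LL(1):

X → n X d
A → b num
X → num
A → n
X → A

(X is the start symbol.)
No. Predict set conflict for X: { 'n' }

Relevant sets:
  FIRST(A) = { 'b', 'n' }

For X:
  PREDICT(X → n X d) = { 'n' }
  PREDICT(X → num) = { 'num' }
  PREDICT(X → A) = { 'b', 'n' }
For A:
  PREDICT(A → b num) = { 'b' }
  PREDICT(A → n) = { 'n' }

Conflict found: Predict set conflict for X: { 'n' }
The grammar is NOT LL(1).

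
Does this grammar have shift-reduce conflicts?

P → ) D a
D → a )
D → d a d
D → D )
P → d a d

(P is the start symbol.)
No shift-reduce conflicts

Augment with P' → P and build the canonical LR(0) collection (I0 = CLOSURE({[P' → . P]}), then GOTO on every symbol after a dot until no new states appear). It has 14 states:
  I0: { [P → . ) D a], [P → . d a d], [P' → . P] }  — shift
  I1: { [D → . D )], [D → . a )], [D → . d a d], [P → ) . D a] }  — shift
  I2: { [P' → P .] }  — accept
  I3: { [P → d . a d] }  — shift
  I4: { [P → d a . d] }  — shift
  I5: { [P → d a d .] }  — reduce
  I6: { [D → D . )], [P → ) D . a] }  — shift
  I7: { [D → a . )] }  — shift
  I8: { [D → d . a d] }  — shift
  I9: { [D → d a . d] }  — shift
  I10: { [D → d a d .] }  — reduce
  I11: { [D → a ) .] }  — reduce
  I12: { [D → D ) .] }  — reduce
  I13: { [P → ) D a .] }  — reduce

No state contains both a complete item and a shift item.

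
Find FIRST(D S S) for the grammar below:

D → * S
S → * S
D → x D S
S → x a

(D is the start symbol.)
FIRST sets of the non-terminals involved (from the grammar, by fixed-point iteration):
  FIRST(D) = { '*', 'x' }

To compute FIRST(D S S), process the symbols left to right:
Symbol D is a non-terminal. Add FIRST(D) \ {ε} = { '*', 'x' }
D is not nullable (ε ∉ FIRST(D)), so stop here.
FIRST(D S S) = { '*', 'x' }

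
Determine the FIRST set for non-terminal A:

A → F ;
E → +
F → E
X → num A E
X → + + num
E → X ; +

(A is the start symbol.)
{ '+', 'num' }

To compute FIRST(A), examine every production with A on the left-hand side, reading each right-hand side left to right until a non-nullable symbol is reached.

FIRST sets of the other non-terminals involved (by the same procedure, iterated to a fixed point):
  FIRST(F) = { '+', 'num' }

From A → F ;:
  - F is a non-terminal: add FIRST(F) \ {ε} = { '+', 'num' }
    F is not nullable, so stop

Collecting: FIRST(A) = { '+', 'num' }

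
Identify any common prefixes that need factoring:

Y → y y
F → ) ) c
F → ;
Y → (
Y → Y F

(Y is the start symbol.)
No, left-factoring is not needed

Left-factoring is needed when two productions for the same non-terminal
share a common prefix on the right-hand side.

Productions for Y:
  Y → y y
  Y → (
  Y → Y F
Productions for F:
  F → ) ) c
  F → ;

No common prefixes found.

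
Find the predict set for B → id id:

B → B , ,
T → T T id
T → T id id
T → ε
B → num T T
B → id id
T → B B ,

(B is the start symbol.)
PREDICT(B → id id) = (FIRST(RHS) \ {ε}) ∪ (FOLLOW(B) if ε ∈ FIRST(RHS), i.e. RHS ⇒* ε)
FIRST(id id) = { 'id' }
ε ∉ FIRST(id id), so FOLLOW(B) is not added.
PREDICT(B → id id) = { 'id' }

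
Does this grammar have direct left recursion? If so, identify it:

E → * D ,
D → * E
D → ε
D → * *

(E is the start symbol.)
No direct left recursion

E → * D ,: starts with '*'
D → * E: starts with '*'
D → ε: starts with ε
D → * *: starts with '*'

No direct left recursion found.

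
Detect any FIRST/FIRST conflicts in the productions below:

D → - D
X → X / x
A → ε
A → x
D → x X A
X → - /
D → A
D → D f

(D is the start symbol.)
Yes. D → '-' D / D → D f on { '-' }; D → x X A / D → A on { 'x' }; D → x X A / D → D f on { 'x' }; D → A / D → D f on { 'x' }; X → X '/' x / X → '-' '/' on { '-' }

A FIRST/FIRST conflict occurs when two productions N → α and N → β for the same non-terminal have FIRST(α) ∩ FIRST(β) ≠ ∅ (with ε ∈ FIRST of a nullable right-hand side, so two nullable alternatives also conflict).

FIRST sets of the non-terminals at (or reachable through a nullable prefix from) the front of some alternative:
  FIRST(A) = { 'x', ε }
  FIRST(D) = { '-', 'f', 'x', ε }
  FIRST(X) = { '-' }

Productions for D:
  D → - D: FIRST = { '-' }
  D → x X A: FIRST = { 'x' }
  D → A: FIRST = { 'x', ε }
  D → D f: FIRST = { '-', 'f', 'x' }
Productions for X:
  X → X / x: FIRST = { '-' }
  X → - /: FIRST = { '-' }
Productions for A:
  A → ε: FIRST = { ε }
  A → x: FIRST = { 'x' }

Conflict for D: D → - D and D → D f
  Overlap: { '-' }
Conflict for D: D → x X A and D → A
  Overlap: { 'x' }
Conflict for D: D → x X A and D → D f
  Overlap: { 'x' }
Conflict for D: D → A and D → D f
  Overlap: { 'x' }
Conflict for X: X → X / x and X → - /
  Overlap: { '-' }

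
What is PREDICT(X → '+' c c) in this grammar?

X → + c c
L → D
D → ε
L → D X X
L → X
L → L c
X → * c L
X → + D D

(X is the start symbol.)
{ '+' }

PREDICT(X → '+' c c) = (FIRST(RHS) \ {ε}) ∪ (FOLLOW(X) if ε ∈ FIRST(RHS), i.e. RHS ⇒* ε)
FIRST('+' c c) = { '+' }
ε ∉ FIRST('+' c c), so FOLLOW(X) is not added.
PREDICT(X → '+' c c) = { '+' }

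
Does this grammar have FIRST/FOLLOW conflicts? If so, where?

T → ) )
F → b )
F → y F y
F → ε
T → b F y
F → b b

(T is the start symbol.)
Yes. F → y F y with FOLLOW(F) on { 'y' }

A FIRST/FOLLOW conflict occurs when a non-terminal N has a nullable alternative N → β (β ⇒* ε) and another alternative N → α with FIRST(α) ∩ FOLLOW(N) ≠ ∅: on such a lookahead the parser cannot decide between expanding α and letting N vanish via β.

Nullable non-terminals: F.

F: nullable alternative(s) F → ε; FOLLOW(F) = { 'y' }
  F → b ): FIRST \ {ε} = { 'b' } — disjoint from FOLLOW(F)
  F → y F y: FIRST \ {ε} = { 'y' } — overlaps FOLLOW(F) on { 'y' }: CONFLICT
  F → ε: FIRST \ {ε} = { } — this is the only nullable alternative, skip
  F → b b: FIRST \ {ε} = { 'b' } — disjoint from FOLLOW(F)

T has no nullable alternative, so no FIRST/FOLLOW check is needed there.

So the grammar has 1 FIRST/FOLLOW conflict (marked CONFLICT above).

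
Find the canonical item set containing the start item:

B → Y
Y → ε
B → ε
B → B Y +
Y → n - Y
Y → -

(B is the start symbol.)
{ [B → . B Y +], [B → . Y], [B → .], [B' → . B], [Y → . -], [Y → . n - Y], [Y → .] }

First, augment the grammar with B' → B
I₀ = CLOSURE({ [B' → . B] }):
  [B' → . B] has the dot before B: add [B → . Y], [B → .], [B → . B Y +]
  [B → . Y] has the dot before Y: add [Y → .], [Y → . n - Y], [Y → . -]
No further items can be added.

I₀ = { [B → . B Y +], [B → . Y], [B → .], [B' → . B], [Y → . -], [Y → . n - Y], [Y → .] }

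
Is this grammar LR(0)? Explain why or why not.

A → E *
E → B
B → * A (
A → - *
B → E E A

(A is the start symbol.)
No. Shift-reduce conflict between [A → E * .] and [A → . - *]

A grammar is LR(0) if no state in the canonical LR(0) collection has:
  - both a shift item (dot before a terminal) and a complete item (shift-reduce conflict), or
  - two or more complete items (reduce-reduce conflict; the accept item [A' → A .] counts as a complete item here).

Augment with A' → A and build the canonical LR(0) collection (I0 = CLOSURE({[A' → . A]}), then GOTO on every symbol after a dot until no new states appear). It has 13 states:
  I0: { [A → . - *], [A → . E *], [A' → . A], [B → . * A (], [B → . E E A], [E → . B] }  — shift
  I1: { [A → . - *], [A → . E *], [B → * . A (], [B → . * A (], [B → . E E A], [E → . B] }  — shift
  I2: { [A → - . *] }  — shift
  I3: { [A' → A .] }  — accept
  I4: { [E → B .] }  — reduce
  I5: { [A → E . *], [B → . * A (], [B → . E E A], [B → E . E A], [E → . B] }  — shift
  I6: { [A → . - *], [A → . E *], [A → E * .], [B → * . A (], [B → . * A (], [B → . E E A], [E → . B] }  — shift, reduce
  I7: { [A → . - *], [A → . E *], [B → . * A (], [B → . E E A], [B → E . E A], [B → E E . A], [E → . B] }  — shift
  I8: { [B → E E A .] }  — reduce
  I9: { [A → . - *], [A → . E *], [A → E . *], [B → . * A (], [B → . E E A], [B → E . E A], [B → E E . A], [E → . B] }  — shift
  I10: { [B → * A . (] }  — shift
  I11: { [B → * A ( .] }  — reduce
  I12: { [A → - * .] }  — reduce

Conflict in state I6:
  Shift-reduce conflict between [A → E * .] and [A → . - *]
So the grammar is NOT LR(0).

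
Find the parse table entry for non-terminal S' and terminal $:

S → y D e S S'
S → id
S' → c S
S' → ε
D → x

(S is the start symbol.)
To find M[S', $], we find productions for S' where $ is in the predict set (PREDICT(N → α) = (FIRST(α) \ {ε}) ∪ (FOLLOW(N) if α ⇒* ε)).

Relevant sets:
  FOLLOW(S') = { $, 'c' }

S' → c S: PREDICT = { 'c' }
S' → ε: PREDICT = { $, 'c' }
  $ is in predict set, so this production goes in M[S', $]

M[S', $] = S' → ε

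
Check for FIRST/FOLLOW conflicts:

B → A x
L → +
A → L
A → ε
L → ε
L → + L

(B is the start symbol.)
No FIRST/FOLLOW conflicts.

Nullable non-terminals: A, L.
FIRST sets used below: FIRST(L) = { '+', ε }

A: nullable alternative(s) A → L, A → ε; FOLLOW(A) = { 'x' }
  A → L: FIRST \ {ε} = { '+' } — disjoint from FOLLOW(A)
  A → ε: FIRST \ {ε} = { } — disjoint from FOLLOW(A)

L: nullable alternative(s) L → ε; FOLLOW(L) = { 'x' }
  L → +: FIRST \ {ε} = { '+' } — disjoint from FOLLOW(L)
  L → ε: FIRST \ {ε} = { } — this is the only nullable alternative, skip
  L → + L: FIRST \ {ε} = { '+' } — disjoint from FOLLOW(L)

B has no nullable alternative, so no FIRST/FOLLOW check is needed there.

No FIRST/FOLLOW conflicts found.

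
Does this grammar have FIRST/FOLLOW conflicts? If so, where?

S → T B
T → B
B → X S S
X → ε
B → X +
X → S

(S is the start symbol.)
Yes. X → S with FOLLOW(X) on { '+' }

A FIRST/FOLLOW conflict occurs when a non-terminal N has a nullable alternative N → β (β ⇒* ε) and another alternative N → α with FIRST(α) ∩ FOLLOW(N) ≠ ∅: on such a lookahead the parser cannot decide between expanding α and letting N vanish via β.

Nullable non-terminals: X.
FIRST sets used below: FIRST(S) = { '+' }

X: nullable alternative(s) X → ε; FOLLOW(X) = { '+' }
  X → ε: FIRST \ {ε} = { } — this is the only nullable alternative, skip
  X → S: FIRST \ {ε} = { '+' } — overlaps FOLLOW(X) on { '+' }: CONFLICT

B, S, T have no nullable alternative, so no FIRST/FOLLOW check is needed there.

So the grammar has 1 FIRST/FOLLOW conflict (marked CONFLICT above).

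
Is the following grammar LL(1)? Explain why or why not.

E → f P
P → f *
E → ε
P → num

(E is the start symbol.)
Yes, the grammar is LL(1).

A grammar is LL(1) if for each non-terminal N with multiple productions, the predict sets of those productions are pairwise disjoint, where PREDICT(N → α) = (FIRST(α) \ {ε}) ∪ (FOLLOW(N) if α ⇒* ε).

Relevant sets:
  FOLLOW(E) = { $ }

For E:
  PREDICT(E → f P) = { 'f' }
  PREDICT(E → ε) = { $ }
For P:
  PREDICT(P → f '*') = { 'f' }
  PREDICT(P → num) = { 'num' }

All predict sets are disjoint. The grammar IS LL(1).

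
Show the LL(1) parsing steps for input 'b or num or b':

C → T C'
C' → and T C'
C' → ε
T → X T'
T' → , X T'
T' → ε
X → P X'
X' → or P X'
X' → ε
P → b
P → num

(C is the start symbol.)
LL(1) parsing maintains a stack (initially the start symbol over $) and the input. At each step: if the stack top is a terminal, match it against the current input token; if it is a non-terminal N, replace it with the RHS of M[N, lookahead] (the unique production whose predict set contains the lookahead).

Stack is shown with the top on the left.

Stack            Input            Action
----------------------------------------
C $              b or num or b $  output C → T C'
T C' $           b or num or b $  output T → X T'
X T' C' $        b or num or b $  output X → P X'
P X' T' C' $     b or num or b $  output P → b
b X' T' C' $     b or num or b $  match 'b'
X' T' C' $       or num or b $    output X' → or P X'
or P X' T' C' $  or num or b $    match 'or'
P X' T' C' $     num or b $       output P → num
num X' T' C' $   num or b $       match 'num'
X' T' C' $       or b $           output X' → or P X'
or P X' T' C' $  or b $           match 'or'
P X' T' C' $     b $              output P → b
b X' T' C' $     b $              match 'b'
X' T' C' $       $                output X' → ε
T' C' $          $                output T' → ε
C' $             $                output C' → ε
$                $                accept

The string is accepted.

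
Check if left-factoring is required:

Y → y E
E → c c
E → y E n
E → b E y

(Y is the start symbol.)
No, left-factoring is not needed

Left-factoring is needed when two productions for the same non-terminal
share a common prefix on the right-hand side.

Productions for E:
  E → c c
  E → y E n
  E → b E y

No common prefixes found.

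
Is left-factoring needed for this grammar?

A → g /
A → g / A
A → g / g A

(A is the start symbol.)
Yes, A has productions with common prefix 'g /'

Left-factoring is needed when two productions for the same non-terminal
share a common prefix on the right-hand side.

Productions for A:
  A → g /
  A → g / A
  A → g / g A

Found common prefix 'g /' in productions for A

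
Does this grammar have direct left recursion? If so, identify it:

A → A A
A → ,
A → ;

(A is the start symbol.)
Yes, A is left-recursive

A → A A: LEFT RECURSIVE (starts with A)
A → ,: starts with ','
A → ;: starts with ';'

The grammar has direct left recursion on: A.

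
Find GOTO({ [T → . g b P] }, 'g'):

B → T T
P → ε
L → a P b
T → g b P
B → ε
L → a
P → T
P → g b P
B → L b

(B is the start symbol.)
{ [T → g . b P] }

GOTO(I, 'g') = CLOSURE({ [A → αX.β] : [A → α.Xβ] ∈ I, X = 'g' })

Items with dot before 'g', with the dot advanced:
  [T → . g b P] → [T → g . b P]
Closure adds nothing (no advanced item has the dot before a non-terminal).

GOTO = { [T → g . b P] }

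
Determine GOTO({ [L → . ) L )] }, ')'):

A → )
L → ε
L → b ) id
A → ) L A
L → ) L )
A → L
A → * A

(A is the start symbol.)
{ [L → ) . L )], [L → . ) L )], [L → . b ) id], [L → .] }

GOTO(I, ')') = CLOSURE({ [A → αX.β] : [A → α.Xβ] ∈ I, X = ')' })

Items with dot before ')', with the dot advanced:
  [L → . ) L )] → [L → ) . L )]
Closure of the advanced items:
  [L → ) . L )] has the dot before L: add [L → .], [L → . b ) id], [L → . ) L )]

GOTO = { [L → ) . L )], [L → . ) L )], [L → . b ) id], [L → .] }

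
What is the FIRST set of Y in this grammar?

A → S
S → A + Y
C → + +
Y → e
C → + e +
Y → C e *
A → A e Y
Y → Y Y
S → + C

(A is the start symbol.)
To compute FIRST(Y), examine every production with Y on the left-hand side, reading each right-hand side left to right until a non-nullable symbol is reached.

FIRST sets of the other non-terminals involved (by the same procedure, iterated to a fixed point):
  FIRST(C) = { '+' }

From Y → e:
  - e is a terminal: add 'e' and stop
From Y → C e *:
  - C is a non-terminal: add FIRST(C) \ {ε} = { '+' }
    C is not nullable, so stop
From Y → Y Y:
  - Y is the symbol being defined: contributes nothing new
    Y is not nullable, so stop

Collecting: FIRST(Y) = { '+', 'e' }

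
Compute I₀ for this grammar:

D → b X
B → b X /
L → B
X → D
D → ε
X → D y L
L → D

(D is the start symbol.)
First, augment the grammar with D' → D
I₀ = CLOSURE({ [D' → . D] }):
  [D' → . D] has the dot before D: add [D → . b X], [D → .]
No further items can be added.

I₀ = { [D → . b X], [D → .], [D' → . D] }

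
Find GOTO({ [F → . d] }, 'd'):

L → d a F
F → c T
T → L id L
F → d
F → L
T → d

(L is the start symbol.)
GOTO(I, 'd') = CLOSURE({ [A → αX.β] : [A → α.Xβ] ∈ I, X = 'd' })

Items with dot before 'd', with the dot advanced:
  [F → . d] → [F → d .]
Closure adds nothing (no advanced item has the dot before a non-terminal).

GOTO = { [F → d .] }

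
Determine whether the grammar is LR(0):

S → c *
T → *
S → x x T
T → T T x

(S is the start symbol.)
No. Shift-reduce conflict between [S → x x T .] and [T → . *]

Augment with S' → S and build the canonical LR(0) collection (I0 = CLOSURE({[S' → . S]}), then GOTO on every symbol after a dot until no new states appear). It has 10 states:
  I0: { [S → . c *], [S → . x x T], [S' → . S] }  — shift
  I1: { [S' → S .] }  — accept
  I2: { [S → c . *] }  — shift
  I3: { [S → x . x T] }  — shift
  I4: { [S → x x . T], [T → . *], [T → . T T x] }  — shift
  I5: { [T → * .] }  — reduce
  I6: { [S → x x T .], [T → . *], [T → . T T x], [T → T . T x] }  — shift, reduce
  I7: { [T → . *], [T → . T T x], [T → T . T x], [T → T T . x] }  — shift
  I8: { [T → T T x .] }  — reduce
  I9: { [S → c * .] }  — reduce

Conflict in state I6:
  Shift-reduce conflict between [S → x x T .] and [T → . *]
So the grammar is NOT LR(0).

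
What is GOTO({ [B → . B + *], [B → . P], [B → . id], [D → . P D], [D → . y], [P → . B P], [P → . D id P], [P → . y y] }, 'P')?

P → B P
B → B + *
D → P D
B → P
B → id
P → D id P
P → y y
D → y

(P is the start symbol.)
GOTO(I, 'P') = CLOSURE({ [A → αX.β] : [A → α.Xβ] ∈ I, X = 'P' })

Items with dot before 'P', with the dot advanced:
  [B → . P] → [B → P .]
  [D → . P D] → [D → P . D]
Closure of the advanced items:
  [D → P . D] has the dot before D: add [D → . P D], [D → . y]
  [D → . P D] has the dot before P: add [P → . B P], [P → . D id P], [P → . y y]
  [P → . B P] has the dot before B: add [B → . B + *], [B → . P], [B → . id]

GOTO = { [B → . B + *], [B → . P], [B → . id], [B → P .], [D → . P D], [D → . y], [D → P . D], [P → . B P], [P → . D id P], [P → . y y] }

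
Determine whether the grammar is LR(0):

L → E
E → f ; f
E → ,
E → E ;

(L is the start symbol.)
A grammar is LR(0) if no state in the canonical LR(0) collection has:
  - both a shift item (dot before a terminal) and a complete item (shift-reduce conflict), or
  - two or more complete items (reduce-reduce conflict; the accept item [L' → L .] counts as a complete item here).

Augment with L' → L and build the canonical LR(0) collection (I0 = CLOSURE({[L' → . L]}), then GOTO on every symbol after a dot until no new states appear). It has 8 states:
  I0: { [E → . ,], [E → . E ;], [E → . f ; f], [L → . E], [L' → . L] }  — shift
  I1: { [E → , .] }  — reduce
  I2: { [E → E . ;], [L → E .] }  — shift, reduce
  I3: { [L' → L .] }  — accept
  I4: { [E → f . ; f] }  — shift
  I5: { [E → f ; . f] }  — shift
  I6: { [E → f ; f .] }  — reduce
  I7: { [E → E ; .] }  — reduce

Conflict in state I2:
  Shift-reduce conflict between [L → E .] and [E → E . ;]
So the grammar is NOT LR(0).

Answer: No. Shift-reduce conflict between [L → E .] and [E → E . ;]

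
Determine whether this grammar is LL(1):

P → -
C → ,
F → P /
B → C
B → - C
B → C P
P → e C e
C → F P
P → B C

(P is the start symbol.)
No. Predict set conflict for P: { '-' }

A grammar is LL(1) if for each non-terminal N with multiple productions, the predict sets of those productions are pairwise disjoint, where PREDICT(N → α) = (FIRST(α) \ {ε}) ∪ (FOLLOW(N) if α ⇒* ε).

Relevant sets:
  FIRST(B) = { ',', '-', 'e' }
  FIRST(F) = { ',', '-', 'e' }
  FIRST(C) = { ',', '-', 'e' }

For P:
  PREDICT(P → '-') = { '-' }
  PREDICT(P → e C e) = { 'e' }
  PREDICT(P → B C) = { ',', '-', 'e' }
For C:
  PREDICT(C → ',') = { ',' }
  PREDICT(C → F P) = { ',', '-', 'e' }
For B:
  PREDICT(B → C) = { ',', '-', 'e' }
  PREDICT(B → '-' C) = { '-' }
  PREDICT(B → C P) = { ',', '-', 'e' }
F has a single production, so nothing to check there.

Conflict found: Predict set conflict for P: { '-' }
The grammar is NOT LL(1).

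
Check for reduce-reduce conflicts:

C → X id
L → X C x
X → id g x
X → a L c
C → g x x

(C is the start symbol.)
Augment with C' → C and build the canonical LR(0) collection (I0 = CLOSURE({[C' → . C]}), then GOTO on every symbol after a dot until no new states appear). It has 16 states:
  I0: { [C → . X id], [C → . g x x], [C' → . C], [X → . a L c], [X → . id g x] }  — shift
  I1: { [C' → C .] }  — accept
  I2: { [C → X . id] }  — shift
  I3: { [L → . X C x], [X → . a L c], [X → . id g x], [X → a . L c] }  — shift
  I4: { [C → g . x x] }  — shift
  I5: { [X → id . g x] }  — shift
  I6: { [X → id g . x] }  — shift
  I7: { [X → id g x .] }  — reduce
  I8: { [C → g x . x] }  — shift
  I9: { [C → g x x .] }  — reduce
  I10: { [X → a L . c] }  — shift
  I11: { [C → . X id], [C → . g x x], [L → X . C x], [X → . a L c], [X → . id g x] }  — shift
  I12: { [L → X C . x] }  — shift
  I13: { [L → X C x .] }  — reduce
  I14: { [X → a L c .] }  — reduce
  I15: { [C → X id .] }  — reduce

No state contains more than one complete item.

Answer: No reduce-reduce conflicts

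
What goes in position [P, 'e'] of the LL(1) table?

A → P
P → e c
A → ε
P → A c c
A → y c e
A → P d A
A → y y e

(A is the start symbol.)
To find M[P, 'e'], we find productions for P where 'e' is in the predict set (PREDICT(N → α) = (FIRST(α) \ {ε}) ∪ (FOLLOW(N) if α ⇒* ε)).

Relevant sets:
  FIRST(A) = { 'c', 'e', 'y', ε }

P → e c: PREDICT = { 'e' }
  'e' is in predict set, so this production goes in M[P, 'e']
P → A c c: PREDICT = { 'c', 'e', 'y' }
  'e' is in predict set, so this production goes in M[P, 'e']

M[P, 'e'] = P → e c, P → A c c  (a multiply-defined cell — the grammar is not LL(1))

Answer: P → e c, P → A c c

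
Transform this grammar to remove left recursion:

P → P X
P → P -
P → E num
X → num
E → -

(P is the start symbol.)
P → E num P'
P' → X P'
P' → - P'
P' → ε
X → num
E → -

P is directly left-recursive. The standard transformation for
  A → A α₁ | ... | A α_m | β₁ | ... | β_n
is
  A  → β₁ A' | ... | β_n A'
  A' → α₁ A' | ... | α_m A' | ε

P → E num becomes P → E num P'
P → P X becomes P' → X P'
P → P - becomes P' → - P'
Add P' → ε

Productions for other non-terminals are unchanged:
  X → num
  E → -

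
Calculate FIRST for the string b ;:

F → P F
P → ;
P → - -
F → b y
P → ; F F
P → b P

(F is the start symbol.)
To compute FIRST(b ;), process the symbols left to right:
Symbol b is a terminal. Add 'b' and stop.
FIRST(b ;) = { 'b' }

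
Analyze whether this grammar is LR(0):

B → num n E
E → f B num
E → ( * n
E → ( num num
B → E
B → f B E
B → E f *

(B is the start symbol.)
Augment with B' → B and build the canonical LR(0) collection (I0 = CLOSURE({[B' → . B]}), then GOTO on every symbol after a dot until no new states appear). It has 19 states:
  I0: { [B → . E f *], [B → . E], [B → . f B E], [B → . num n E], [B' → . B], [E → . ( * n], [E → . ( num num], [E → . f B num] }  — shift
  I1: { [E → ( . * n], [E → ( . num num] }  — shift
  I2: { [B' → B .] }  — accept
  I3: { [B → E . f *], [B → E .] }  — shift, reduce
  I4: { [B → . E f *], [B → . E], [B → . f B E], [B → . num n E], [B → f . B E], [E → . ( * n], [E → . ( num num], [E → . f B num], [E → f . B num] }  — shift
  I5: { [B → num . n E] }  — shift
  I6: { [B → num n . E], [E → . ( * n], [E → . ( num num], [E → . f B num] }  — shift
  I7: { [B → num n E .] }  — reduce
  I8: { [B → . E f *], [B → . E], [B → . f B E], [B → . num n E], [E → . ( * n], [E → . ( num num], [E → . f B num], [E → f . B num] }  — shift
  I9: { [E → f B . num] }  — shift
  I10: { [E → f B num .] }  — reduce
  I11: { [B → f B . E], [E → . ( * n], [E → . ( num num], [E → . f B num], [E → f B . num] }  — shift
  I12: { [B → f B E .] }  — reduce
  I13: { [B → E f . *] }  — shift
  I14: { [B → E f * .] }  — reduce
  I15: { [E → ( * . n] }  — shift
  I16: { [E → ( num . num] }  — shift
  I17: { [E → ( num num .] }  — reduce
  I18: { [E → ( * n .] }  — reduce

Conflict in state I3:
  Shift-reduce conflict between [B → E .] and [B → E . f *]
So the grammar is NOT LR(0).

Answer: No. Shift-reduce conflict between [B → E .] and [B → E . f *]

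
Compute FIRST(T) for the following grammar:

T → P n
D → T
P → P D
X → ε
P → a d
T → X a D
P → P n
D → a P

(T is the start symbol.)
To compute FIRST(T), examine every production with T on the left-hand side, reading each right-hand side left to right until a non-nullable symbol is reached.

FIRST sets of the other non-terminals involved (by the same procedure, iterated to a fixed point):
  FIRST(P) = { 'a' }
  FIRST(X) = { ε }

From T → P n:
  - P is a non-terminal: add FIRST(P) \ {ε} = { 'a' }
    P is not nullable, so stop
From T → X a D:
  - X is a non-terminal: add FIRST(X) \ {ε} = { }
    X is nullable, so continue to the next symbol
  - a is a terminal: add 'a' and stop

Collecting: FIRST(T) = { 'a' }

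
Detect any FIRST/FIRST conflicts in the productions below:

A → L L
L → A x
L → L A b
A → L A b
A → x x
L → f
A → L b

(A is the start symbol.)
A FIRST/FIRST conflict occurs when two productions N → α and N → β for the same non-terminal have FIRST(α) ∩ FIRST(β) ≠ ∅ (with ε ∈ FIRST of a nullable right-hand side, so two nullable alternatives also conflict).

FIRST sets of the non-terminals at (or reachable through a nullable prefix from) the front of some alternative:
  FIRST(L) = { 'f', 'x' }
  FIRST(A) = { 'f', 'x' }

Productions for A:
  A → L L: FIRST = { 'f', 'x' }
  A → L A b: FIRST = { 'f', 'x' }
  A → x x: FIRST = { 'x' }
  A → L b: FIRST = { 'f', 'x' }
Productions for L:
  L → A x: FIRST = { 'f', 'x' }
  L → L A b: FIRST = { 'f', 'x' }
  L → f: FIRST = { 'f' }

Conflict for A: A → L L and A → L A b
  Overlap: { 'f', 'x' }
Conflict for A: A → L L and A → x x
  Overlap: { 'x' }
Conflict for A: A → L L and A → L b
  Overlap: { 'f', 'x' }
Conflict for A: A → L A b and A → x x
  Overlap: { 'x' }
Conflict for A: A → L A b and A → L b
  Overlap: { 'f', 'x' }
Conflict for A: A → x x and A → L b
  Overlap: { 'x' }
Conflict for L: L → A x and L → L A b
  Overlap: { 'f', 'x' }
Conflict for L: L → A x and L → f
  Overlap: { 'f' }
Conflict for L: L → L A b and L → f
  Overlap: { 'f' }

Answer: Yes. A → L L / A → L A b on { 'f', 'x' }; A → L L / A → x x on { 'x' }; A → L L / A → L b on { 'f', 'x' }; A → L A b / A → x x on { 'x' }; A → L A b / A → L b on { 'f', 'x' }; A → x x / A → L b on { 'x' }; L → A x / L → L A b on { 'f', 'x' }; L → A x / L → f on { 'f' }; L → L A b / L → f on { 'f' }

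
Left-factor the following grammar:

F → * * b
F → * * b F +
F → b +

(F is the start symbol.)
Left-factoring transforms A → αβ₁ | αβ₂ into A → αA' and A' → β₁ | β₂
(α is the longest common prefix among the alternatives). Repeat until
no nonterminal has two alternatives with a common prefix.

Round 1: F has alternatives sharing prefix '* * b'. Introduce F': F → * * b F'
  Add: F' → ε
  Add: F' → F +

No remaining common prefixes — done.

Resulting grammar:
F → * * b F'
F' → ε
F' → F +
F → b +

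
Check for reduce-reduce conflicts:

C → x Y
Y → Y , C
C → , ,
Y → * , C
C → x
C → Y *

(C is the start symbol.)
A reduce-reduce conflict occurs when an LR(0) state has two complete items [A → α .] and [B → β .] — both call for a reduction, and with no lookahead the parser cannot choose between them.

Augment with C' → C and build the canonical LR(0) collection (I0 = CLOSURE({[C' → . C]}), then GOTO on every symbol after a dot until no new states appear). It has 13 states:
  I0: { [C → . , ,], [C → . Y *], [C → . x Y], [C → . x], [C' → . C], [Y → . * , C], [Y → . Y , C] }  — shift
  I1: { [Y → * . , C] }  — shift
  I2: { [C → , . ,] }  — shift
  I3: { [C' → C .] }  — accept
  I4: { [C → Y . *], [Y → Y . , C] }  — shift
  I5: { [C → x . Y], [C → x .], [Y → . * , C], [Y → . Y , C] }  — shift, reduce
  I6: { [C → x Y .], [Y → Y . , C] }  — shift, reduce
  I7: { [C → . , ,], [C → . Y *], [C → . x Y], [C → . x], [Y → . * , C], [Y → . Y , C], [Y → Y , . C] }  — shift
  I8: { [Y → Y , C .] }  — reduce
  I9: { [C → Y * .] }  — reduce
  I10: { [C → , , .] }  — reduce
  I11: { [C → . , ,], [C → . Y *], [C → . x Y], [C → . x], [Y → * , . C], [Y → . * , C], [Y → . Y , C] }  — shift
  I12: { [Y → * , C .] }  — reduce

No state contains more than one complete item.

Answer: No reduce-reduce conflicts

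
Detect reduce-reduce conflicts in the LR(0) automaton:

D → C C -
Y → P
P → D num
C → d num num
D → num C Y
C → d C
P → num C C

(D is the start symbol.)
No reduce-reduce conflicts

A reduce-reduce conflict occurs when an LR(0) state has two complete items [A → α .] and [B → β .] — both call for a reduction, and with no lookahead the parser cannot choose between them.

Augment with D' → D and build the canonical LR(0) collection (I0 = CLOSURE({[D' → . D]}), then GOTO on every symbol after a dot until no new states appear). It has 18 states:
  I0: { [C → . d C], [C → . d num num], [D → . C C -], [D → . num C Y], [D' → . D] }  — shift
  I1: { [C → . d C], [C → . d num num], [D → C . C -] }  — shift
  I2: { [D' → D .] }  — accept
  I3: { [C → . d C], [C → . d num num], [C → d . C], [C → d . num num] }  — shift
  I4: { [C → . d C], [C → . d num num], [D → num . C Y] }  — shift
  I5: { [C → . d C], [C → . d num num], [D → . C C -], [D → . num C Y], [D → num C . Y], [P → . D num], [P → . num C C], [Y → . P] }  — shift
  I6: { [P → D . num] }  — shift
  I7: { [Y → P .] }  — reduce
  I8: { [D → num C Y .] }  — reduce
  I9: { [C → . d C], [C → . d num num], [D → num . C Y], [P → num . C C] }  — shift
  I10: { [C → . d C], [C → . d num num], [D → . C C -], [D → . num C Y], [D → num C . Y], [P → . D num], [P → . num C C], [P → num C . C], [Y → . P] }  — shift
  I11: { [C → . d C], [C → . d num num], [D → C . C -], [P → num C C .] }  — shift, reduce
  I12: { [D → C C . -] }  — shift
  I13: { [D → C C - .] }  — reduce
  I14: { [P → D num .] }  — reduce
  I15: { [C → d C .] }  — reduce
  I16: { [C → d num . num] }  — shift
  I17: { [C → d num num .] }  — reduce

No state contains more than one complete item.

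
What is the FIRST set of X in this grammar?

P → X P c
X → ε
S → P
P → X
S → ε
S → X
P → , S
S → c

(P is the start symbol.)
{ ε }

To compute FIRST(X), examine every production with X on the left-hand side, reading each right-hand side left to right until a non-nullable symbol is reached.

From X → ε:
  - ε-production, so ε ∈ FIRST(X)

Collecting: FIRST(X) = { ε }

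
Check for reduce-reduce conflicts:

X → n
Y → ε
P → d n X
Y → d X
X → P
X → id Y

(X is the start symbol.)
No reduce-reduce conflicts

A reduce-reduce conflict occurs when an LR(0) state has two complete items [A → α .] and [B → β .] — both call for a reduction, and with no lookahead the parser cannot choose between them.

Augment with X' → X and build the canonical LR(0) collection (I0 = CLOSURE({[X' → . X]}), then GOTO on every symbol after a dot until no new states appear). It has 11 states:
  I0: { [P → . d n X], [X → . P], [X → . id Y], [X → . n], [X' → . X] }  — shift
  I1: { [X → P .] }  — reduce
  I2: { [X' → X .] }  — accept
  I3: { [P → d . n X] }  — shift
  I4: { [X → id . Y], [Y → . d X], [Y → .] }  — shift, reduce
  I5: { [X → n .] }  — reduce
  I6: { [X → id Y .] }  — reduce
  I7: { [P → . d n X], [X → . P], [X → . id Y], [X → . n], [Y → d . X] }  — shift
  I8: { [Y → d X .] }  — reduce
  I9: { [P → . d n X], [P → d n . X], [X → . P], [X → . id Y], [X → . n] }  — shift
  I10: { [P → d n X .] }  — reduce

No state contains more than one complete item.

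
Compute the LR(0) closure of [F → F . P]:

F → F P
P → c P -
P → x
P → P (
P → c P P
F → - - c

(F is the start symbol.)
To compute CLOSURE, for each item [A → α.Bβ] where B is a non-terminal, add [B → .γ] for all productions B → γ; repeat for the newly added items until nothing changes.

Start with: [F → F . P]
  [F → F . P] has the dot before P: add [P → . c P -], [P → . x], [P → . P (], [P → . c P P]
No further items can be added.

CLOSURE = { [F → F . P], [P → . P (], [P → . c P -], [P → . c P P], [P → . x] }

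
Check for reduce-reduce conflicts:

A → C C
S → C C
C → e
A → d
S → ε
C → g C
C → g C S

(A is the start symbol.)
A reduce-reduce conflict occurs when an LR(0) state has two complete items [A → α .] and [B → β .] — both call for a reduction, and with no lookahead the parser cannot choose between them.

Augment with A' → A and build the canonical LR(0) collection (I0 = CLOSURE({[A' → . A]}), then GOTO on every symbol after a dot until no new states appear). It has 11 states:
  I0: { [A → . C C], [A → . d], [A' → . A], [C → . e], [C → . g C S], [C → . g C] }  — shift
  I1: { [A' → A .] }  — accept
  I2: { [A → C . C], [C → . e], [C → . g C S], [C → . g C] }  — shift
  I3: { [A → d .] }  — reduce
  I4: { [C → e .] }  — reduce
  I5: { [C → . e], [C → . g C S], [C → . g C], [C → g . C S], [C → g . C] }  — shift
  I6: { [C → . e], [C → . g C S], [C → . g C], [C → g C . S], [C → g C .], [S → . C C], [S → .] }  — shift, 2 reduces
  I7: { [C → . e], [C → . g C S], [C → . g C], [S → C . C] }  — shift
  I8: { [C → g C S .] }  — reduce
  I9: { [S → C C .] }  — reduce
  I10: { [A → C C .] }  — reduce

I6 contains complete items [C → g C .], [S → .] — reduce-reduce conflict.

Answer: Yes — I6: [C → g C .] vs [S → .]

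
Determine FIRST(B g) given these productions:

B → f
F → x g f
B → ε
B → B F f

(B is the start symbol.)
FIRST sets of the non-terminals involved (from the grammar, by fixed-point iteration):
  FIRST(B) = { 'f', 'x', ε }

To compute FIRST(B g), process the symbols left to right:
Symbol B is a non-terminal. Add FIRST(B) \ {ε} = { 'f', 'x' }
B is nullable (ε ∈ FIRST(B)), continue to the next symbol.
Symbol g is a terminal. Add 'g' and stop.
FIRST(B g) = { 'f', 'g', 'x' }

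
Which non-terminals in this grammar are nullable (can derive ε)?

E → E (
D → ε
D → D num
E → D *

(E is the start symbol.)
ε-productions: D → ε
So D is immediately nullable.
No further non-terminal can be added: every production for the remaining non-terminals contains a terminal or a non-nullable non-terminal.
Nullable = { 'D' }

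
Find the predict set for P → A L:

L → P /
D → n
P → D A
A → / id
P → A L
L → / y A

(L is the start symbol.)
PREDICT(P → A L) = (FIRST(RHS) \ {ε}) ∪ (FOLLOW(P) if ε ∈ FIRST(RHS), i.e. RHS ⇒* ε)
FIRST(A) = { '/' }
FIRST(A L) = { '/' }
ε ∉ FIRST(A L), so FOLLOW(P) is not added.
PREDICT(P → A L) = { '/' }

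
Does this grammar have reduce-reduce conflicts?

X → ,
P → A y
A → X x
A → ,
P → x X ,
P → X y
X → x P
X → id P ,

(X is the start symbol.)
Augment with X' → X and build the canonical LR(0) collection (I0 = CLOSURE({[X' → . X]}), then GOTO on every symbol after a dot until no new states appear). It has 17 states:
  I0: { [X → . ,], [X → . id P ,], [X → . x P], [X' → . X] }  — shift
  I1: { [X → , .] }  — reduce
  I2: { [X' → X .] }  — accept
  I3: { [A → . ,], [A → . X x], [P → . A y], [P → . X y], [P → . x X ,], [X → . ,], [X → . id P ,], [X → . x P], [X → id . P ,] }  — shift
  I4: { [A → . ,], [A → . X x], [P → . A y], [P → . X y], [P → . x X ,], [X → . ,], [X → . id P ,], [X → . x P], [X → x . P] }  — shift
  I5: { [A → , .], [X → , .] }  — 2 reduces
  I6: { [P → A . y] }  — shift
  I7: { [X → x P .] }  — reduce
  I8: { [A → X . x], [P → X . y] }  — shift
  I9: { [A → . ,], [A → . X x], [P → . A y], [P → . X y], [P → . x X ,], [P → x . X ,], [X → . ,], [X → . id P ,], [X → . x P], [X → x . P] }  — shift
  I10: { [A → X . x], [P → X . y], [P → x X . ,] }  — shift
  I11: { [P → x X , .] }  — reduce
  I12: { [A → X x .] }  — reduce
  I13: { [P → X y .] }  — reduce
  I14: { [P → A y .] }  — reduce
  I15: { [X → id P . ,] }  — shift
  I16: { [X → id P , .] }  — reduce

I5 contains complete items [A → , .], [X → , .] — reduce-reduce conflict.

Answer: Yes — I5: [A → , .] vs [X → , .]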